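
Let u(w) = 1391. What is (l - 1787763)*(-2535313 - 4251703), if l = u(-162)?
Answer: 12124135345952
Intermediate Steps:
l = 1391
(l - 1787763)*(-2535313 - 4251703) = (1391 - 1787763)*(-2535313 - 4251703) = -1786372*(-6787016) = 12124135345952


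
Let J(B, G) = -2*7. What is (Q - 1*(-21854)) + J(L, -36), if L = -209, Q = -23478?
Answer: -1638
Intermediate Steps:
J(B, G) = -14
(Q - 1*(-21854)) + J(L, -36) = (-23478 - 1*(-21854)) - 14 = (-23478 + 21854) - 14 = -1624 - 14 = -1638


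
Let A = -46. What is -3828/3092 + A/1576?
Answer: -771895/609124 ≈ -1.2672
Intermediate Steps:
-3828/3092 + A/1576 = -3828/3092 - 46/1576 = -3828*1/3092 - 46*1/1576 = -957/773 - 23/788 = -771895/609124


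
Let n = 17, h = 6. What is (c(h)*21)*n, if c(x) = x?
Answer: 2142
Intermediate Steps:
(c(h)*21)*n = (6*21)*17 = 126*17 = 2142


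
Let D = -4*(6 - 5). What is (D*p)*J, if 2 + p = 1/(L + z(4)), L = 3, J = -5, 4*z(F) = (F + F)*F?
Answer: -420/11 ≈ -38.182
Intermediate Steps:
z(F) = F**2/2 (z(F) = ((F + F)*F)/4 = ((2*F)*F)/4 = (2*F**2)/4 = F**2/2)
p = -21/11 (p = -2 + 1/(3 + (1/2)*4**2) = -2 + 1/(3 + (1/2)*16) = -2 + 1/(3 + 8) = -2 + 1/11 = -21/11 ≈ -1.9091)
D = -4 (D = -4*1 = -4)
(D*p)*J = -4*(-21/11)*(-5) = (84/11)*(-5) = -420/11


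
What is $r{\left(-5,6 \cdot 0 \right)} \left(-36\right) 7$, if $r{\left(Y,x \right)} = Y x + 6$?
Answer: $-1512$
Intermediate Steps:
$r{\left(Y,x \right)} = 6 + Y x$
$r{\left(-5,6 \cdot 0 \right)} \left(-36\right) 7 = \left(6 - 5 \cdot 6 \cdot 0\right) \left(-36\right) 7 = \left(6 - 0\right) \left(-36\right) 7 = \left(6 + 0\right) \left(-36\right) 7 = 6 \left(-36\right) 7 = \left(-216\right) 7 = -1512$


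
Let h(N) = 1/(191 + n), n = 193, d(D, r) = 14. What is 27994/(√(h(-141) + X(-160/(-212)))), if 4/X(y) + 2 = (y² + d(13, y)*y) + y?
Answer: 223952*√180961085238/2171203 ≈ 43878.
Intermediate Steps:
X(y) = 4/(-2 + y² + 15*y) (X(y) = 4/(-2 + ((y² + 14*y) + y)) = 4/(-2 + (y² + 15*y)) = 4/(-2 + y² + 15*y))
h(N) = 1/384 (h(N) = 1/(191 + 193) = 1/384)
27994/(√(h(-141) + X(-160/(-212)))) = 27994/(√(1/384 + 4/(-2 + (-160/(-212))² + 15*(-160/(-212))))) = 27994/(√(1/384 + 4/(-2 + (-160*(-1/212))² + 15*(-160*(-1/212))))) = 27994/(√(1/384 + 4/(-2 + (40/53)² + 15*(40/53)))) = 27994/(√(1/384 + 4/(-2 + 1600/2809 + 600/53))) = 27994/(√(1/384 + 4/(27782/2809))) = 27994/(√(1/384 + 4*(2809/27782))) = 27994/(√(1/384 + 5618/13891)) = 27994/(√(2171203/5334144)) = 27994/((√180961085238/666768)) = 27994*(8*√180961085238/2171203) = 223952*√180961085238/2171203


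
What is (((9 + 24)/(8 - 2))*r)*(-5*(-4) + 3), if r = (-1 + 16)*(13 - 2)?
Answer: 41745/2 ≈ 20873.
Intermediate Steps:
r = 165 (r = 15*11 = 165)
(((9 + 24)/(8 - 2))*r)*(-5*(-4) + 3) = (((9 + 24)/(8 - 2))*165)*(-5*(-4) + 3) = ((33/6)*165)*(20 + 3) = ((33*(1/6))*165)*23 = ((11/2)*165)*23 = (1815/2)*23 = 41745/2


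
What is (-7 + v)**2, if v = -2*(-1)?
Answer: 25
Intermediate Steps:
v = 2
(-7 + v)**2 = (-7 + 2)**2 = (-5)**2 = 25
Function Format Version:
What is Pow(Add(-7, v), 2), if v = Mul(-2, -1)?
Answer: 25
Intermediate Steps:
v = 2
Pow(Add(-7, v), 2) = Pow(Add(-7, 2), 2) = Pow(-5, 2) = 25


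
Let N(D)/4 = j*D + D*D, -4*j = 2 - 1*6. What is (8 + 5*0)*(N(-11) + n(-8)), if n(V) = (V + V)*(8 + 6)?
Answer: 1728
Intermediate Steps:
j = 1 (j = -(2 - 1*6)/4 = -(2 - 6)/4 = -1/4*(-4) = 1)
N(D) = 4*D + 4*D**2 (N(D) = 4*(1*D + D*D) = 4*(D + D**2) = 4*D + 4*D**2)
n(V) = 28*V (n(V) = (2*V)*14 = 28*V)
(8 + 5*0)*(N(-11) + n(-8)) = (8 + 5*0)*(4*(-11)*(1 - 11) + 28*(-8)) = (8 + 0)*(4*(-11)*(-10) - 224) = 8*(440 - 224) = 8*216 = 1728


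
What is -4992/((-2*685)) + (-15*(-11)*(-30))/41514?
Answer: 1518609/430865 ≈ 3.5246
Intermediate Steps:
-4992/((-2*685)) + (-15*(-11)*(-30))/41514 = -4992/(-1370) + (165*(-30))*(1/41514) = -4992*(-1/1370) - 4950*1/41514 = 2496/685 - 75/629 = 1518609/430865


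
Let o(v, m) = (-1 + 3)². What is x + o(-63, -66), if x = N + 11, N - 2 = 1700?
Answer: 1717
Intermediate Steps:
N = 1702 (N = 2 + 1700 = 1702)
x = 1713 (x = 1702 + 11 = 1713)
o(v, m) = 4 (o(v, m) = 2² = 4)
x + o(-63, -66) = 1713 + 4 = 1717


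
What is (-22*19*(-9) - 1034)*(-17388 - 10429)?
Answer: -75884776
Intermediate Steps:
(-22*19*(-9) - 1034)*(-17388 - 10429) = (-418*(-9) - 1034)*(-27817) = (3762 - 1034)*(-27817) = 2728*(-27817) = -75884776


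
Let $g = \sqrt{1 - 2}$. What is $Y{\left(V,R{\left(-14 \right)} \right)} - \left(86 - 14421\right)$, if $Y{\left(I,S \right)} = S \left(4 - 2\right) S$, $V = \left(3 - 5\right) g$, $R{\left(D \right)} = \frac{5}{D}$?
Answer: $\frac{1404855}{98} \approx 14335.0$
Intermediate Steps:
$g = i$ ($g = \sqrt{-1} = i \approx 1.0 i$)
$V = - 2 i$ ($V = \left(3 - 5\right) i = - 2 i \approx - 2.0 i$)
$Y{\left(I,S \right)} = 2 S^{2}$ ($Y{\left(I,S \right)} = S 2 S = 2 S^{2}$)
$Y{\left(V,R{\left(-14 \right)} \right)} - \left(86 - 14421\right) = 2 \left(\frac{5}{-14}\right)^{2} - \left(86 - 14421\right) = 2 \left(5 \left(- \frac{1}{14}\right)\right)^{2} - \left(86 - 14421\right) = 2 \left(- \frac{5}{14}\right)^{2} - -14335 = 2 \cdot \frac{25}{196} + 14335 = \frac{25}{98} + 14335 = \frac{1404855}{98}$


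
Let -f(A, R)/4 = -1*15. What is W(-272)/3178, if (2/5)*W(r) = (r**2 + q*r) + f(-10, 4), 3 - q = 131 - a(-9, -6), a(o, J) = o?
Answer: 139135/1589 ≈ 87.561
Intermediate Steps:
f(A, R) = 60 (f(A, R) = -(-4)*15 = -4*(-15) = 60)
q = -137 (q = 3 - (131 - 1*(-9)) = 3 - (131 + 9) = 3 - 1*140 = 3 - 140 = -137)
W(r) = 150 - 685*r/2 + 5*r**2/2 (W(r) = 5*((r**2 - 137*r) + 60)/2 = 5*(60 + r**2 - 137*r)/2 = 150 - 685*r/2 + 5*r**2/2)
W(-272)/3178 = (150 - 685/2*(-272) + (5/2)*(-272)**2)/3178 = (150 + 93160 + (5/2)*73984)*(1/3178) = (150 + 93160 + 184960)*(1/3178) = 278270*(1/3178) = 139135/1589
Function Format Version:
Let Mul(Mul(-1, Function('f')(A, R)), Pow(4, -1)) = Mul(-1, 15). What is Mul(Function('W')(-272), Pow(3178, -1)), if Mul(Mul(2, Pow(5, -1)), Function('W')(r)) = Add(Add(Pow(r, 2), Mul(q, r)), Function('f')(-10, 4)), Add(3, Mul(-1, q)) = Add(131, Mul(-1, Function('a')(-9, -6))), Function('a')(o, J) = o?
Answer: Rational(139135, 1589) ≈ 87.561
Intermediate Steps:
Function('f')(A, R) = 60 (Function('f')(A, R) = Mul(-4, Mul(-1, 15)) = Mul(-4, -15) = 60)
q = -137 (q = Add(3, Mul(-1, Add(131, Mul(-1, -9)))) = Add(3, Mul(-1, Add(131, 9))) = Add(3, Mul(-1, 140)) = Add(3, -140) = -137)
Function('W')(r) = Add(150, Mul(Rational(-685, 2), r), Mul(Rational(5, 2), Pow(r, 2))) (Function('W')(r) = Mul(Rational(5, 2), Add(Add(Pow(r, 2), Mul(-137, r)), 60)) = Mul(Rational(5, 2), Add(60, Pow(r, 2), Mul(-137, r))) = Add(150, Mul(Rational(-685, 2), r), Mul(Rational(5, 2), Pow(r, 2))))
Mul(Function('W')(-272), Pow(3178, -1)) = Mul(Add(150, Mul(Rational(-685, 2), -272), Mul(Rational(5, 2), Pow(-272, 2))), Pow(3178, -1)) = Mul(Add(150, 93160, Mul(Rational(5, 2), 73984)), Rational(1, 3178)) = Mul(Add(150, 93160, 184960), Rational(1, 3178)) = Mul(278270, Rational(1, 3178)) = Rational(139135, 1589)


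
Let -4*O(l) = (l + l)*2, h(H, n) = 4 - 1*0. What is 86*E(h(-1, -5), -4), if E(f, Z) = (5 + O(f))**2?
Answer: 86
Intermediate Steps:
h(H, n) = 4 (h(H, n) = 4 + 0 = 4)
O(l) = -l (O(l) = -(l + l)*2/4 = -2*l*2/4 = -l)
E(f, Z) = (5 - f)**2
86*E(h(-1, -5), -4) = 86*(-5 + 4)**2 = 86*(-1)**2 = 86*1 = 86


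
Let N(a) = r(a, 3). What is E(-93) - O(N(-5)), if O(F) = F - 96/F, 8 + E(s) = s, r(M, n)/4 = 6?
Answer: -121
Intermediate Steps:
r(M, n) = 24 (r(M, n) = 4*6 = 24)
E(s) = -8 + s
N(a) = 24
E(-93) - O(N(-5)) = (-8 - 93) - (24 - 96/24) = -101 - (24 - 96*1/24) = -101 - (24 - 4) = -101 - 1*20 = -101 - 20 = -121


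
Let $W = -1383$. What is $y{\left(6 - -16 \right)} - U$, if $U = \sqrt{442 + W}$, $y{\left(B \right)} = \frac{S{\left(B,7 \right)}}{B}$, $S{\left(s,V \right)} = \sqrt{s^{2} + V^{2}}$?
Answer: $\frac{\sqrt{533}}{22} - i \sqrt{941} \approx 1.0494 - 30.676 i$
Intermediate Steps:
$S{\left(s,V \right)} = \sqrt{V^{2} + s^{2}}$
$y{\left(B \right)} = \frac{\sqrt{49 + B^{2}}}{B}$ ($y{\left(B \right)} = \frac{\sqrt{7^{2} + B^{2}}}{B} = \frac{\sqrt{49 + B^{2}}}{B}$)
$U = i \sqrt{941}$ ($U = \sqrt{442 - 1383} = \sqrt{-941} = i \sqrt{941} \approx 30.676 i$)
$y{\left(6 - -16 \right)} - U = \frac{\sqrt{49 + \left(6 - -16\right)^{2}}}{6 - -16} - i \sqrt{941} = \frac{\sqrt{49 + \left(6 + 16\right)^{2}}}{6 + 16} - i \sqrt{941} = \frac{\sqrt{49 + 22^{2}}}{22} - i \sqrt{941} = \frac{\sqrt{49 + 484}}{22} - i \sqrt{941} = \frac{\sqrt{533}}{22} - i \sqrt{941}$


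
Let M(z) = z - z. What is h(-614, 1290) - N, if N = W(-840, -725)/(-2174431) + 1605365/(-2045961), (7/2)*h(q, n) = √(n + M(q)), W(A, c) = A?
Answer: 498433830725/635543003313 + 2*√1290/7 ≈ 11.046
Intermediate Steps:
M(z) = 0
h(q, n) = 2*√n/7 (h(q, n) = 2*√(n + 0)/7 = 2*√n/7)
N = -498433830725/635543003313 (N = -840/(-2174431) + 1605365/(-2045961) = -840*(-1/2174431) + 1605365*(-1/2045961) = 120/310633 - 1605365/2045961 = -498433830725/635543003313 ≈ -0.78426)
h(-614, 1290) - N = 2*√1290/7 - 1*(-498433830725/635543003313) = 2*√1290/7 + 498433830725/635543003313 = 498433830725/635543003313 + 2*√1290/7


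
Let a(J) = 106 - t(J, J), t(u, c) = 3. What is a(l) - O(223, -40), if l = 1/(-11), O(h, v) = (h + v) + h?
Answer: -303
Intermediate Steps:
O(h, v) = v + 2*h
l = -1/11 ≈ -0.090909
a(J) = 103 (a(J) = 106 - 1*3 = 106 - 3 = 103)
a(l) - O(223, -40) = 103 - (-40 + 2*223) = 103 - (-40 + 446) = 103 - 1*406 = 103 - 406 = -303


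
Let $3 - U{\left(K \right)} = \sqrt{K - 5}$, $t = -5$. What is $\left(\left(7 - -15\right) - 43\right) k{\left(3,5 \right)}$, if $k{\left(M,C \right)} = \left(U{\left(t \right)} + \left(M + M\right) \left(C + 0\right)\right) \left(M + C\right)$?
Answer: $-5544 + 168 i \sqrt{10} \approx -5544.0 + 531.26 i$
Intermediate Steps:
$U{\left(K \right)} = 3 - \sqrt{-5 + K}$ ($U{\left(K \right)} = 3 - \sqrt{K - 5} = 3 - \sqrt{-5 + K}$)
$k{\left(M,C \right)} = \left(C + M\right) \left(3 - i \sqrt{10} + 2 C M\right)$ ($k{\left(M,C \right)} = \left(\left(3 - \sqrt{-5 - 5}\right) + \left(M + M\right) \left(C + 0\right)\right) \left(M + C\right) = \left(\left(3 - \sqrt{-10}\right) + 2 M C\right) \left(C + M\right) = \left(\left(3 - i \sqrt{10}\right) + 2 C M\right) \left(C + M\right) = \left(3 - i \sqrt{10} + 2 C M\right) \left(C + M\right) = \left(C + M\right) \left(3 - i \sqrt{10} + 2 C M\right)$)
$\left(\left(7 - -15\right) - 43\right) k{\left(3,5 \right)} = \left(\left(7 - -15\right) - 43\right) \left(5 \left(3 - i \sqrt{10}\right) + 3 \left(3 - i \sqrt{10}\right) + 2 \cdot 5 \cdot 3^{2} + 2 \cdot 3 \cdot 5^{2}\right) = \left(\left(7 + 15\right) - 43\right) \left(\left(15 - 5 i \sqrt{10}\right) + \left(9 - 3 i \sqrt{10}\right) + 2 \cdot 5 \cdot 9 + 2 \cdot 3 \cdot 25\right) = \left(22 - 43\right) \left(\left(15 - 5 i \sqrt{10}\right) + \left(9 - 3 i \sqrt{10}\right) + 90 + 150\right) = - 21 \left(264 - 8 i \sqrt{10}\right) = -5544 + 168 i \sqrt{10}$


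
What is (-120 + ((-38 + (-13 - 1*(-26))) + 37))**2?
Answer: 11664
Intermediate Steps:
(-120 + ((-38 + (-13 - 1*(-26))) + 37))**2 = (-120 + ((-38 + (-13 + 26)) + 37))**2 = (-120 + ((-38 + 13) + 37))**2 = (-120 + (-25 + 37))**2 = (-120 + 12)**2 = (-108)**2 = 11664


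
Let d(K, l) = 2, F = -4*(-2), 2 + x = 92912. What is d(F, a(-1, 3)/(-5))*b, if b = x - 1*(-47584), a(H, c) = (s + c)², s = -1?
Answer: 280988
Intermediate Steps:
x = 92910 (x = -2 + 92912 = 92910)
a(H, c) = (-1 + c)²
F = 8
b = 140494 (b = 92910 - 1*(-47584) = 92910 + 47584 = 140494)
d(F, a(-1, 3)/(-5))*b = 2*140494 = 280988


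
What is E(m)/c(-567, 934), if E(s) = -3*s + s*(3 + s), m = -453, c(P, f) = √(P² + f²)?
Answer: 205209*√1193845/1193845 ≈ 187.81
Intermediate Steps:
E(m)/c(-567, 934) = (-453)²/(√((-567)² + 934²)) = 205209/(√(321489 + 872356)) = 205209/(√1193845) = 205209*(√1193845/1193845) = 205209*√1193845/1193845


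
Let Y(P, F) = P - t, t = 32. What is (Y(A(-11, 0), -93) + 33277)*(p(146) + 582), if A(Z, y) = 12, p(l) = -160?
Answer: 14034454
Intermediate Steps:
Y(P, F) = -32 + P (Y(P, F) = P - 1*32 = P - 32 = -32 + P)
(Y(A(-11, 0), -93) + 33277)*(p(146) + 582) = ((-32 + 12) + 33277)*(-160 + 582) = (-20 + 33277)*422 = 33257*422 = 14034454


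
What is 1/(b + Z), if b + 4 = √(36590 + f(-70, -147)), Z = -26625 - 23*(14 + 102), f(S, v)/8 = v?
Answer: -29297/858278795 - √35414/858278795 ≈ -3.4354e-5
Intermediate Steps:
f(S, v) = 8*v
Z = -29293 (Z = -26625 - 23*116 = -26625 - 1*2668 = -26625 - 2668 = -29293)
b = -4 + √35414 (b = -4 + √(36590 + 8*(-147)) = -4 + √(36590 - 1176) = -4 + √35414 ≈ 184.19)
1/(b + Z) = 1/((-4 + √35414) - 29293) = 1/(-29297 + √35414)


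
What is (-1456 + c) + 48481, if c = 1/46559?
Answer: 2189436976/46559 ≈ 47025.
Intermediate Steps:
c = 1/46559 ≈ 2.1478e-5
(-1456 + c) + 48481 = (-1456 + 1/46559) + 48481 = -67789903/46559 + 48481 = 2189436976/46559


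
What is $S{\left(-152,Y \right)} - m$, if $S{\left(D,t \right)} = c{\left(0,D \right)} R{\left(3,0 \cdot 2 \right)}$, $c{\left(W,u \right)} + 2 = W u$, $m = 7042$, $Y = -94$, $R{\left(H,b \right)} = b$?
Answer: $-7042$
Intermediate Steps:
$c{\left(W,u \right)} = -2 + W u$
$S{\left(D,t \right)} = 0$ ($S{\left(D,t \right)} = \left(-2 + 0 D\right) 0 \cdot 2 = \left(-2 + 0\right) 0 = \left(-2\right) 0 = 0$)
$S{\left(-152,Y \right)} - m = 0 - 7042 = -7042$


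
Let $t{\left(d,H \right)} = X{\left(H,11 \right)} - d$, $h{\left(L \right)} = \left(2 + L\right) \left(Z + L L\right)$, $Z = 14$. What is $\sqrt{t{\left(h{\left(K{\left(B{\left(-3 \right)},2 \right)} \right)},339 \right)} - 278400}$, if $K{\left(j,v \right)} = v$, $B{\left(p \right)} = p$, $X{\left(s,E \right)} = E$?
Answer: $i \sqrt{278461} \approx 527.69 i$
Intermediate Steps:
$h{\left(L \right)} = \left(2 + L\right) \left(14 + L^{2}\right)$ ($h{\left(L \right)} = \left(2 + L\right) \left(14 + L L\right) = \left(2 + L\right) \left(14 + L^{2}\right)$)
$t{\left(d,H \right)} = 11 - d$
$\sqrt{t{\left(h{\left(K{\left(B{\left(-3 \right)},2 \right)} \right)},339 \right)} - 278400} = \sqrt{\left(11 - \left(28 + 2^{3} + 2 \cdot 2^{2} + 14 \cdot 2\right)\right) - 278400} = \sqrt{\left(11 - \left(28 + 8 + 2 \cdot 4 + 28\right)\right) - 278400} = \sqrt{\left(11 - \left(28 + 8 + 8 + 28\right)\right) - 278400} = \sqrt{\left(11 - 72\right) - 278400} = \sqrt{-61 - 278400} = \sqrt{-278461} = i \sqrt{278461}$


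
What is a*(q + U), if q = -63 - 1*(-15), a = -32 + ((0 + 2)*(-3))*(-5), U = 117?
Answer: -138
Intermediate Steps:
a = -2 (a = -32 + (2*(-3))*(-5) = -32 - 6*(-5) = -32 + 30 = -2)
q = -48 (q = -63 + 15 = -48)
a*(q + U) = -2*(-48 + 117) = -2*69 = -138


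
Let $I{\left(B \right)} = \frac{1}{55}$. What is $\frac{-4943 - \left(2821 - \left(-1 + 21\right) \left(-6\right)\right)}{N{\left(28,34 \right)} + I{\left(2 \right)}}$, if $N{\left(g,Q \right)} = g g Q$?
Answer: $- \frac{433620}{1466081} \approx -0.29577$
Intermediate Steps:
$I{\left(B \right)} = \frac{1}{55}$
$N{\left(g,Q \right)} = Q g^{2}$ ($N{\left(g,Q \right)} = g^{2} Q = Q g^{2}$)
$\frac{-4943 - \left(2821 - \left(-1 + 21\right) \left(-6\right)\right)}{N{\left(28,34 \right)} + I{\left(2 \right)}} = \frac{-4943 - \left(2821 - \left(-1 + 21\right) \left(-6\right)\right)}{34 \cdot 28^{2} + \frac{1}{55}} = \frac{-4943 + \left(\left(20 \left(-6\right) - 1198\right) - 1623\right)}{34 \cdot 784 + \frac{1}{55}} = \frac{-4943 - 2941}{26656 + \frac{1}{55}} = \frac{-4943 - 2941}{\frac{1466081}{55}} = \left(-4943 - 2941\right) \frac{55}{1466081} = \left(-7884\right) \frac{55}{1466081} = - \frac{433620}{1466081}$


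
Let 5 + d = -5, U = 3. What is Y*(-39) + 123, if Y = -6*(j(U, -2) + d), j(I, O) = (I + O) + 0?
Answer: -1983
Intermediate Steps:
d = -10 (d = -5 - 5 = -10)
j(I, O) = I + O
Y = 54 (Y = -6*((3 - 2) - 10) = -6*(1 - 10) = -6*(-9) = 54)
Y*(-39) + 123 = 54*(-39) + 123 = -2106 + 123 = -1983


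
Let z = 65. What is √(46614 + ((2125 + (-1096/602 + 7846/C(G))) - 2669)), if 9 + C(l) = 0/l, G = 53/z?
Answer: 2*√9213388163/903 ≈ 212.59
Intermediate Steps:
G = 53/65 ≈ 0.81538
C(l) = -9 (C(l) = -9 + 0/l = -9 + 0 = -9)
√(46614 + ((2125 + (-1096/602 + 7846/C(G))) - 2669)) = √(46614 + ((2125 + (-1096/602 + 7846/(-9))) - 2669)) = √(46614 + ((2125 + (-1096*1/602 + 7846*(-⅑))) - 2669)) = √(46614 + ((2125 + (-548/301 - 7846/9)) - 2669)) = √(46614 + ((2125 - 2366578/2709) - 2669)) = √(46614 + (3390047/2709 - 2669)) = √(46614 - 3840274/2709) = √(122437052/2709) = 2*√9213388163/903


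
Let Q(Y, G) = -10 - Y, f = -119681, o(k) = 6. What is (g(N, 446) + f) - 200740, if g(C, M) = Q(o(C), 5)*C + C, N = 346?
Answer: -325611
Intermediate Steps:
g(C, M) = -15*C (g(C, M) = (-10 - 1*6)*C + C = (-10 - 6)*C + C = -16*C + C = -15*C)
(g(N, 446) + f) - 200740 = (-15*346 - 119681) - 200740 = (-5190 - 119681) - 200740 = -124871 - 200740 = -325611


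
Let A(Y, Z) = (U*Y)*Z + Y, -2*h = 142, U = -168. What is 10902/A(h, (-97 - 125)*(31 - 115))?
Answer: 10902/222433273 ≈ 4.9012e-5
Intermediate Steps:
h = -71 (h = -½*142 = -71)
A(Y, Z) = Y - 168*Y*Z (A(Y, Z) = (-168*Y)*Z + Y = -168*Y*Z + Y = Y - 168*Y*Z)
10902/A(h, (-97 - 125)*(31 - 115)) = 10902/((-71*(1 - 168*(-97 - 125)*(31 - 115)))) = 10902/((-71*(1 - (-37296)*(-84)))) = 10902/((-71*(1 - 168*18648))) = 10902/((-71*(1 - 3132864))) = 10902/((-71*(-3132863))) = 10902/222433273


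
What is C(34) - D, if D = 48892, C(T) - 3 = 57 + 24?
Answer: -48808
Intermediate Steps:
C(T) = 84 (C(T) = 3 + (57 + 24) = 3 + 81 = 84)
C(34) - D = 84 - 1*48892 = 84 - 48892 = -48808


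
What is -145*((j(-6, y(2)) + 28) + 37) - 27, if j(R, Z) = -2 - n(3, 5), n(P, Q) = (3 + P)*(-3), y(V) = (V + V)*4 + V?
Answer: -11772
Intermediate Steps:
y(V) = 9*V (y(V) = (2*V)*4 + V = 8*V + V = 9*V)
n(P, Q) = -9 - 3*P
j(R, Z) = 16 (j(R, Z) = -2 - (-9 - 3*3) = -2 - (-9 - 9) = -2 - 1*(-18) = -2 + 18 = 16)
-145*((j(-6, y(2)) + 28) + 37) - 27 = -145*((16 + 28) + 37) - 27 = -145*(44 + 37) - 27 = -145*81 - 27 = -11745 - 27 = -11772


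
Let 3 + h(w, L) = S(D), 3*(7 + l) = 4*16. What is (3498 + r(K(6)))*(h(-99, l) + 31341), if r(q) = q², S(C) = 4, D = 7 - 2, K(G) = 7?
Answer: 111170074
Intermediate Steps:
D = 5
l = 43/3 (l = -7 + (4*16)/3 = -7 + (⅓)*64 = -7 + 64/3 = 43/3 ≈ 14.333)
h(w, L) = 1 (h(w, L) = -3 + 4 = 1)
(3498 + r(K(6)))*(h(-99, l) + 31341) = (3498 + 7²)*(1 + 31341) = (3498 + 49)*31342 = 3547*31342 = 111170074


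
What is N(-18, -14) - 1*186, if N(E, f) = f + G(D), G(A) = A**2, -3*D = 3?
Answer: -199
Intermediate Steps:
D = -1 (D = -1/3*3 = -1)
N(E, f) = 1 + f (N(E, f) = f + (-1)**2 = f + 1 = 1 + f)
N(-18, -14) - 1*186 = (1 - 14) - 1*186 = -13 - 186 = -199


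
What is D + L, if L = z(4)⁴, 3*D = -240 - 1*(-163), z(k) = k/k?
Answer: -74/3 ≈ -24.667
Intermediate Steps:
z(k) = 1
D = -77/3 (D = (-240 - 1*(-163))/3 = (-240 + 163)/3 = (⅓)*(-77) = -77/3 ≈ -25.667)
L = 1 (L = 1⁴ = 1)
D + L = -77/3 + 1 = -74/3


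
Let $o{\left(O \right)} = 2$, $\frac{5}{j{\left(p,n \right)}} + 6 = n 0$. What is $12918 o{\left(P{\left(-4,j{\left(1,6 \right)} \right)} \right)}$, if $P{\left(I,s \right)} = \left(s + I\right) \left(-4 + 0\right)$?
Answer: $25836$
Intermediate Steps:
$j{\left(p,n \right)} = - \frac{5}{6}$ ($j{\left(p,n \right)} = \frac{5}{-6 + n 0} = \frac{5}{-6 + 0} = \frac{5}{-6} = 5 \left(- \frac{1}{6}\right) = - \frac{5}{6}$)
$P{\left(I,s \right)} = - 4 I - 4 s$ ($P{\left(I,s \right)} = \left(I + s\right) \left(-4\right) = - 4 I - 4 s$)
$12918 o{\left(P{\left(-4,j{\left(1,6 \right)} \right)} \right)} = 12918 \cdot 2 = 25836$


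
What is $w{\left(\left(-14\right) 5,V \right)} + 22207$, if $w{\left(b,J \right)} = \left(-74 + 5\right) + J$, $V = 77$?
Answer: $22215$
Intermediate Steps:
$w{\left(b,J \right)} = -69 + J$
$w{\left(\left(-14\right) 5,V \right)} + 22207 = \left(-69 + 77\right) + 22207 = 8 + 22207 = 22215$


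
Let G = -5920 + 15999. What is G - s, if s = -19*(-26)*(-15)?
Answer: 17489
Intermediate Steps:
G = 10079
s = -7410 (s = 494*(-15) = -7410)
G - s = 10079 - 1*(-7410) = 10079 + 7410 = 17489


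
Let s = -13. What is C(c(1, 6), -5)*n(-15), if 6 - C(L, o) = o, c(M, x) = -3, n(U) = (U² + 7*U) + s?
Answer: 1177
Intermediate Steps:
n(U) = -13 + U² + 7*U (n(U) = (U² + 7*U) - 13 = -13 + U² + 7*U)
C(L, o) = 6 - o
C(c(1, 6), -5)*n(-15) = (6 - 1*(-5))*(-13 + (-15)² + 7*(-15)) = (6 + 5)*(-13 + 225 - 105) = 11*107 = 1177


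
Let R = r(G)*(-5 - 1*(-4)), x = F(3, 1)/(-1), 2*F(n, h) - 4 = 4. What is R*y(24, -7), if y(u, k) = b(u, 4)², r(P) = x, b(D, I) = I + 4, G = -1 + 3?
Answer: 256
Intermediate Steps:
F(n, h) = 4 (F(n, h) = 2 + (½)*4 = 2 + 2 = 4)
G = 2
x = -4 (x = 4/(-1) = 4*(-1) = -4)
b(D, I) = 4 + I
r(P) = -4
y(u, k) = 64 (y(u, k) = (4 + 4)² = 8² = 64)
R = 4 (R = -4*(-5 - 1*(-4)) = -4*(-5 + 4) = -4*(-1) = 4)
R*y(24, -7) = 4*64 = 256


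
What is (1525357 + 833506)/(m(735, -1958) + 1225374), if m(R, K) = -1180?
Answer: 2358863/1224194 ≈ 1.9269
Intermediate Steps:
(1525357 + 833506)/(m(735, -1958) + 1225374) = (1525357 + 833506)/(-1180 + 1225374) = 2358863/1224194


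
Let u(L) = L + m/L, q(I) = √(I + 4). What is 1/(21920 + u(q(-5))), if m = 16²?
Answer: 4384/96110285 + 51*I/96110285 ≈ 4.5614e-5 + 5.3064e-7*I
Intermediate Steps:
q(I) = √(4 + I)
m = 256
u(L) = L + 256/L
1/(21920 + u(q(-5))) = 1/(21920 + (√(4 - 5) + 256/(√(4 - 5)))) = 1/(21920 + (√(-1) + 256/(√(-1)))) = 1/(21920 + (I + 256/I)) = 1/(21920 + (I + 256*(-I))) = 1/(21920 + (I - 256*I)) = 1/(21920 - 255*I) = (21920 + 255*I)/480551425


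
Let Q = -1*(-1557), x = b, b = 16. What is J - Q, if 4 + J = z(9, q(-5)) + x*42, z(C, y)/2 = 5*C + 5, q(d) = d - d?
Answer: -789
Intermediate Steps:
q(d) = 0
x = 16
z(C, y) = 10 + 10*C (z(C, y) = 2*(5*C + 5) = 2*(5 + 5*C) = 10 + 10*C)
Q = 1557
J = 768 (J = -4 + ((10 + 10*9) + 16*42) = -4 + ((10 + 90) + 672) = -4 + (100 + 672) = -4 + 772 = 768)
J - Q = 768 - 1*1557 = 768 - 1557 = -789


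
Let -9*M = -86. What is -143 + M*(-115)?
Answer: -11177/9 ≈ -1241.9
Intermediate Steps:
M = 86/9 (M = -⅑*(-86) = 86/9 ≈ 9.5556)
-143 + M*(-115) = -143 + (86/9)*(-115) = -143 - 9890/9 = -11177/9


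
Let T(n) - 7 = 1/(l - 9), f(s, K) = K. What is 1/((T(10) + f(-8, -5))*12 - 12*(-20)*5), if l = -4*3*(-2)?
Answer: 5/6124 ≈ 0.00081646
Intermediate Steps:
l = 24 (l = -12*(-2) = 24)
T(n) = 106/15 (T(n) = 7 + 1/(24 - 9) = 7 + 1/15 = 106/15)
1/((T(10) + f(-8, -5))*12 - 12*(-20)*5) = 1/((106/15 - 5)*12 - 12*(-20)*5) = 1/((31/15)*12 + 240*5) = 1/(124/5 + 1200) = 1/(6124/5) = 5/6124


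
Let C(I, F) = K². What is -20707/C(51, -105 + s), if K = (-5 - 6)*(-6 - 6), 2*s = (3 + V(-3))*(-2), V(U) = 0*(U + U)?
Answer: -20707/17424 ≈ -1.1884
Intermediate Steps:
V(U) = 0 (V(U) = 0*(2*U) = 0)
s = -3 (s = ((3 + 0)*(-2))/2 = (3*(-2))/2 = (½)*(-6) = -3)
K = 132 (K = -11*(-12) = 132)
C(I, F) = 17424 (C(I, F) = 132² = 17424)
-20707/C(51, -105 + s) = -20707/17424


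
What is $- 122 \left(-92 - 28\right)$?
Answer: $14640$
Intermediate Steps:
$- 122 \left(-92 - 28\right) = \left(-122\right) \left(-120\right) = 14640$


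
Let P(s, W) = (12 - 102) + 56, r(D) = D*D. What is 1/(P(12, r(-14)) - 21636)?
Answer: -1/21670 ≈ -4.6147e-5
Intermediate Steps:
r(D) = D²
P(s, W) = -34 (P(s, W) = -90 + 56 = -34)
1/(P(12, r(-14)) - 21636) = 1/(-34 - 21636) = 1/(-21670) = -1/21670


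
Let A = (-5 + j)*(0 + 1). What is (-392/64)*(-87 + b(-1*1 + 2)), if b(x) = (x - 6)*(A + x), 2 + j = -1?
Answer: 637/2 ≈ 318.50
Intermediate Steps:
j = -3 (j = -2 - 1 = -3)
A = -8 (A = (-5 - 3)*(0 + 1) = -8*1 = -8)
b(x) = (-8 + x)*(-6 + x) (b(x) = (x - 6)*(-8 + x) = (-6 + x)*(-8 + x) = (-8 + x)*(-6 + x))
(-392/64)*(-87 + b(-1*1 + 2)) = (-392/64)*(-87 + (48 + (-1*1 + 2)**2 - 14*(-1*1 + 2))) = (-392*1/64)*(-87 + (48 + (-1 + 2)**2 - 14*(-1 + 2))) = -49*(-87 + (48 + 1**2 - 14*1))/8 = -49*(-87 + (48 + 1 - 14))/8 = -49*(-87 + 35)/8 = -49/8*(-52) = 637/2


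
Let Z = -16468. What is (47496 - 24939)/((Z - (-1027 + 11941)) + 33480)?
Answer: 22557/6098 ≈ 3.6991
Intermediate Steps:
(47496 - 24939)/((Z - (-1027 + 11941)) + 33480) = (47496 - 24939)/((-16468 - (-1027 + 11941)) + 33480) = 22557/((-16468 - 1*10914) + 33480) = 22557/((-16468 - 10914) + 33480) = 22557/(-27382 + 33480) = 22557/6098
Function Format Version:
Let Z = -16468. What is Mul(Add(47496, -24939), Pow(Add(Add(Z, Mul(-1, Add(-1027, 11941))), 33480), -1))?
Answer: Rational(22557, 6098) ≈ 3.6991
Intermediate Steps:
Mul(Add(47496, -24939), Pow(Add(Add(Z, Mul(-1, Add(-1027, 11941))), 33480), -1)) = Mul(Add(47496, -24939), Pow(Add(Add(-16468, Mul(-1, Add(-1027, 11941))), 33480), -1)) = Mul(22557, Pow(Add(Add(-16468, Mul(-1, 10914)), 33480), -1)) = Mul(22557, Pow(Add(Add(-16468, -10914), 33480), -1)) = Mul(22557, Pow(Add(-27382, 33480), -1)) = Mul(22557, Pow(6098, -1)) = Mul(22557, Rational(1, 6098)) = Rational(22557, 6098)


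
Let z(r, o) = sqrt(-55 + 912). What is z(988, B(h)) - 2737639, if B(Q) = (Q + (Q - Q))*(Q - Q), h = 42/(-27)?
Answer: -2737639 + sqrt(857) ≈ -2.7376e+6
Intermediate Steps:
h = -14/9 (h = 42*(-1/27) = -14/9 ≈ -1.5556)
B(Q) = 0 (B(Q) = (Q + 0)*0 = Q*0 = 0)
z(r, o) = sqrt(857)
z(988, B(h)) - 2737639 = sqrt(857) - 2737639 = -2737639 + sqrt(857)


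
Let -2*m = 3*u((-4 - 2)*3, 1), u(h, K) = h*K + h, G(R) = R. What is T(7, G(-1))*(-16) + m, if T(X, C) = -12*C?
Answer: -138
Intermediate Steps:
u(h, K) = h + K*h (u(h, K) = K*h + h = h + K*h)
m = 54 (m = -3*((-4 - 2)*3)*(1 + 1)/2 = -3*-6*3*2/2 = -3*(-18*2)/2 = -3*(-36)/2 = -½*(-108) = 54)
T(7, G(-1))*(-16) + m = -12*(-1)*(-16) + 54 = 12*(-16) + 54 = -192 + 54 = -138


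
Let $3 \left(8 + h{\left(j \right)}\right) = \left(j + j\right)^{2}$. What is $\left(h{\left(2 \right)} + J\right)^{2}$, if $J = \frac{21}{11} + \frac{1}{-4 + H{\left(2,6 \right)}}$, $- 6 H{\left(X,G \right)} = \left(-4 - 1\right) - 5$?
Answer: $\frac{75076}{53361} \approx 1.4069$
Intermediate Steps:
$H{\left(X,G \right)} = \frac{5}{3}$ ($H{\left(X,G \right)} = - \frac{\left(-4 - 1\right) - 5}{6} = - \frac{-5 - 5}{6} = \left(- \frac{1}{6}\right) \left(-10\right) = \frac{5}{3}$)
$h{\left(j \right)} = -8 + \frac{4 j^{2}}{3}$ ($h{\left(j \right)} = -8 + \frac{\left(j + j\right)^{2}}{3} = -8 + \frac{\left(2 j\right)^{2}}{3} = -8 + \frac{4 j^{2}}{3}$)
$J = \frac{114}{77}$ ($J = \frac{21}{11} + \frac{1}{-4 + \frac{5}{3}} = 21 \cdot \frac{1}{11} + \frac{1}{- \frac{7}{3}} = \frac{21}{11} - \frac{3}{7} = \frac{114}{77} \approx 1.4805$)
$\left(h{\left(2 \right)} + J\right)^{2} = \left(\left(-8 + \frac{4 \cdot 2^{2}}{3}\right) + \frac{114}{77}\right)^{2} = \left(\left(-8 + \frac{4}{3} \cdot 4\right) + \frac{114}{77}\right)^{2} = \left(\left(-8 + \frac{16}{3}\right) + \frac{114}{77}\right)^{2} = \left(- \frac{8}{3} + \frac{114}{77}\right)^{2} = \left(- \frac{274}{231}\right)^{2} = \frac{75076}{53361}$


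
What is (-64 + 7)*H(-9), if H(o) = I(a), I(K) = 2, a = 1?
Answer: -114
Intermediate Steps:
H(o) = 2
(-64 + 7)*H(-9) = (-64 + 7)*2 = -57*2 = -114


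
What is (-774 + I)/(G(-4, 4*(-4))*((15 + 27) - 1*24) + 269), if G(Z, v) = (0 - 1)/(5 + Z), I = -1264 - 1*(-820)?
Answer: -1218/251 ≈ -4.8526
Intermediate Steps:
I = -444 (I = -1264 + 820 = -444)
G(Z, v) = -1/(5 + Z)
(-774 + I)/(G(-4, 4*(-4))*((15 + 27) - 1*24) + 269) = (-774 - 444)/((-1/(5 - 4))*((15 + 27) - 1*24) + 269) = -1218/((-1/1)*(42 - 24) + 269) = -1218/(-1*1*18 + 269) = -1218/(-1*18 + 269) = -1218/(-18 + 269) = -1218/251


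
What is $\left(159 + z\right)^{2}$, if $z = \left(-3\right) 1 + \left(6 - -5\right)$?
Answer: $27889$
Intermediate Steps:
$z = 8$ ($z = -3 + \left(6 + 5\right) = -3 + 11 = 8$)
$\left(159 + z\right)^{2} = \left(159 + 8\right)^{2} = 167^{2} = 27889$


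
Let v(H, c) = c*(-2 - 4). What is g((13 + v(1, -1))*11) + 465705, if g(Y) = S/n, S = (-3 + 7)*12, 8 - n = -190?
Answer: 15368273/33 ≈ 4.6571e+5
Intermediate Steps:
v(H, c) = -6*c (v(H, c) = c*(-6) = -6*c)
n = 198 (n = 8 - 1*(-190) = 8 + 190 = 198)
S = 48 (S = 4*12 = 48)
g(Y) = 8/33 (g(Y) = 48/198 = 48*(1/198) = 8/33)
g((13 + v(1, -1))*11) + 465705 = 8/33 + 465705 = 15368273/33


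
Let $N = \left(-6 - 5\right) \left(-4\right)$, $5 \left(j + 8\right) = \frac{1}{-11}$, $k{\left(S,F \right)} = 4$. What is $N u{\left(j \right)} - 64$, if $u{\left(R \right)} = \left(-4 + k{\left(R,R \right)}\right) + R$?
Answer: $- \frac{2084}{5} \approx -416.8$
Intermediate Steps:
$j = - \frac{441}{55}$ ($j = -8 + \frac{1}{5 \left(-11\right)} = -8 + \frac{1}{5} \left(- \frac{1}{11}\right) = -8 - \frac{1}{55} = - \frac{441}{55} \approx -8.0182$)
$u{\left(R \right)} = R$ ($u{\left(R \right)} = \left(-4 + 4\right) + R = 0 + R = R$)
$N = 44$ ($N = \left(-11\right) \left(-4\right) = 44$)
$N u{\left(j \right)} - 64 = 44 \left(- \frac{441}{55}\right) - 64 = - \frac{1764}{5} - 64 = - \frac{2084}{5}$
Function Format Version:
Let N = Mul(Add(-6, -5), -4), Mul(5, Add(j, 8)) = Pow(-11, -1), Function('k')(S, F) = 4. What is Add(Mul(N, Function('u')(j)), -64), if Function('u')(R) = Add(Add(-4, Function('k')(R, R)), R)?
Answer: Rational(-2084, 5) ≈ -416.80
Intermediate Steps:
j = Rational(-441, 55) (j = Add(-8, Mul(Rational(1, 5), Pow(-11, -1))) = Add(-8, Mul(Rational(1, 5), Rational(-1, 11))) = Add(-8, Rational(-1, 55)) = Rational(-441, 55) ≈ -8.0182)
Function('u')(R) = R (Function('u')(R) = Add(Add(-4, 4), R) = Add(0, R) = R)
N = 44 (N = Mul(-11, -4) = 44)
Add(Mul(N, Function('u')(j)), -64) = Add(Mul(44, Rational(-441, 55)), -64) = Add(Rational(-1764, 5), -64) = Rational(-2084, 5)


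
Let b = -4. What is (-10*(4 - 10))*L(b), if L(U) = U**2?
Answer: 960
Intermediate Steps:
(-10*(4 - 10))*L(b) = -10*(4 - 10)*(-4)**2 = -10*(-6)*16 = 60*16 = 960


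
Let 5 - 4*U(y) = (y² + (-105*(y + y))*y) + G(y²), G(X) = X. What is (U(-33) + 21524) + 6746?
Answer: 339597/4 ≈ 84899.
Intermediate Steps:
U(y) = 5/4 + 52*y² (U(y) = 5/4 - ((y² + (-105*(y + y))*y) + y²)/4 = 5/4 - ((y² + (-210*y)*y) + y²)/4 = 5/4 - ((y² - 210*y²) + y²)/4 = 5/4 - (-209*y² + y²)/4 = 5/4 - (-52)*y² = 5/4 + 52*y²)
(U(-33) + 21524) + 6746 = ((5/4 + 52*(-33)²) + 21524) + 6746 = ((5/4 + 52*1089) + 21524) + 6746 = ((5/4 + 56628) + 21524) + 6746 = (226517/4 + 21524) + 6746 = 312613/4 + 6746 = 339597/4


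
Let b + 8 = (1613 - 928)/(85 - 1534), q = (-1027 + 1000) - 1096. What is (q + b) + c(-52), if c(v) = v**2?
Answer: 2278592/1449 ≈ 1572.5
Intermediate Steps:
q = -1123 (q = -27 - 1096 = -1123)
b = -12277/1449 (b = -8 + (1613 - 928)/(85 - 1534) = -8 + 685/(-1449) = -8 + 685*(-1/1449) = -8 - 685/1449 = -12277/1449 ≈ -8.4727)
(q + b) + c(-52) = (-1123 - 12277/1449) + (-52)**2 = -1639504/1449 + 2704 = 2278592/1449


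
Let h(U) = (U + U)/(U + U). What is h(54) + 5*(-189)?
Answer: -944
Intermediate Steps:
h(U) = 1 (h(U) = (2*U)/((2*U)) = (2*U)*(1/(2*U)) = 1)
h(54) + 5*(-189) = 1 + 5*(-189) = 1 - 945 = -944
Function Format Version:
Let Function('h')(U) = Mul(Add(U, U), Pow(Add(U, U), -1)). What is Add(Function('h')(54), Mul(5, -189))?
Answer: -944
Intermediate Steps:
Function('h')(U) = 1 (Function('h')(U) = Mul(Mul(2, U), Pow(Mul(2, U), -1)) = Mul(Mul(2, U), Mul(Rational(1, 2), Pow(U, -1))) = 1)
Add(Function('h')(54), Mul(5, -189)) = Add(1, Mul(5, -189)) = Add(1, -945) = -944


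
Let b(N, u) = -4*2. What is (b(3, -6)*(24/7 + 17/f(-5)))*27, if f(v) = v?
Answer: -216/35 ≈ -6.1714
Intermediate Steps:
b(N, u) = -8
(b(3, -6)*(24/7 + 17/f(-5)))*27 = -8*(24/7 + 17/(-5))*27 = -8*(24*(1/7) + 17*(-1/5))*27 = -8*(24/7 - 17/5)*27 = -8*1/35*27 = -8/35*27 = -216/35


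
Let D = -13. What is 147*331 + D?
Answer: 48644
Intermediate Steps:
147*331 + D = 147*331 - 13 = 48657 - 13 = 48644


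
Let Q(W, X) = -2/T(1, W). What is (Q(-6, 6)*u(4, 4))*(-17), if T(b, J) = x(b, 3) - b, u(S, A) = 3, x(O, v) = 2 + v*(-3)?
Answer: -51/4 ≈ -12.750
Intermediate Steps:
x(O, v) = 2 - 3*v
T(b, J) = -7 - b (T(b, J) = (2 - 3*3) - b = (2 - 9) - b = -7 - b)
Q(W, X) = 1/4 (Q(W, X) = -2/(-7 - 1*1) = -2/(-7 - 1) = -2/(-8) = -2*(-1/8) = 1/4)
(Q(-6, 6)*u(4, 4))*(-17) = ((1/4)*3)*(-17) = (3/4)*(-17) = -51/4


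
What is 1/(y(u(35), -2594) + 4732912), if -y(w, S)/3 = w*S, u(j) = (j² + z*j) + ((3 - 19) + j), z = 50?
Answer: 1/28032220 ≈ 3.5673e-8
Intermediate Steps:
u(j) = -16 + j² + 51*j (u(j) = (j² + 50*j) + ((3 - 19) + j) = (j² + 50*j) + (-16 + j) = -16 + j² + 51*j)
y(w, S) = -3*S*w (y(w, S) = -3*w*S = -3*S*w)
1/(y(u(35), -2594) + 4732912) = 1/(-3*(-2594)*(-16 + 35² + 51*35) + 4732912) = 1/(-3*(-2594)*(-16 + 1225 + 1785) + 4732912) = 1/(-3*(-2594)*2994 + 4732912) = 1/(23299308 + 4732912) = 1/28032220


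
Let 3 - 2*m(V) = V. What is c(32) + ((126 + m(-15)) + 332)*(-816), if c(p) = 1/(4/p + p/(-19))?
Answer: -90314216/237 ≈ -3.8107e+5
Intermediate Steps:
m(V) = 3/2 - V/2
c(p) = 1/(4/p - p/19) (c(p) = 1/(4/p + p*(-1/19)) = 1/(4/p - p/19))
c(32) + ((126 + m(-15)) + 332)*(-816) = -19*32/(-76 + 32²) + ((126 + (3/2 - ½*(-15))) + 332)*(-816) = -19*32/(-76 + 1024) + ((126 + (3/2 + 15/2)) + 332)*(-816) = -19*32/948 + ((126 + 9) + 332)*(-816) = -19*32*1/948 + (135 + 332)*(-816) = -152/237 + 467*(-816) = -152/237 - 381072 = -90314216/237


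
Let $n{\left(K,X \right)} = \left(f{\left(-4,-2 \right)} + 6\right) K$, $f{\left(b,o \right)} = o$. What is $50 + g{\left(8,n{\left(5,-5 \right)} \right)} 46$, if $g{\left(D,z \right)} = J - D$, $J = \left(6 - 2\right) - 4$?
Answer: $-318$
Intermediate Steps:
$J = 0$ ($J = 4 - 4 = 0$)
$n{\left(K,X \right)} = 4 K$ ($n{\left(K,X \right)} = \left(-2 + 6\right) K = 4 K$)
$g{\left(D,z \right)} = - D$ ($g{\left(D,z \right)} = 0 - D = - D$)
$50 + g{\left(8,n{\left(5,-5 \right)} \right)} 46 = 50 + \left(-1\right) 8 \cdot 46 = 50 - 368 = -318$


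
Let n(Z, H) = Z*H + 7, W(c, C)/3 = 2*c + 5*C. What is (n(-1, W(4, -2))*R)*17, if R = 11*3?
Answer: 7293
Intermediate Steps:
W(c, C) = 6*c + 15*C (W(c, C) = 3*(2*c + 5*C) = 6*c + 15*C)
n(Z, H) = 7 + H*Z (n(Z, H) = H*Z + 7 = 7 + H*Z)
R = 33
(n(-1, W(4, -2))*R)*17 = ((7 + (6*4 + 15*(-2))*(-1))*33)*17 = ((7 + (24 - 30)*(-1))*33)*17 = ((7 - 6*(-1))*33)*17 = ((7 + 6)*33)*17 = (13*33)*17 = 429*17 = 7293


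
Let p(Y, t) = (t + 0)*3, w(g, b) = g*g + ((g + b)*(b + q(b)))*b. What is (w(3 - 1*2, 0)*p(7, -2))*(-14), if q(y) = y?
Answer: 84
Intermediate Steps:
w(g, b) = g² + 2*b²*(b + g) (w(g, b) = g*g + ((g + b)*(b + b))*b = g² + ((b + g)*(2*b))*b = g² + (2*b*(b + g))*b = g² + 2*b²*(b + g))
p(Y, t) = 3*t (p(Y, t) = t*3 = 3*t)
(w(3 - 1*2, 0)*p(7, -2))*(-14) = (((3 - 1*2)² + 2*0³ + 2*(3 - 1*2)*0²)*(3*(-2)))*(-14) = (((3 - 2)² + 2*0 + 2*(3 - 2)*0)*(-6))*(-14) = ((1² + 0 + 2*1*0)*(-6))*(-14) = ((1 + 0 + 0)*(-6))*(-14) = (1*(-6))*(-14) = -6*(-14) = 84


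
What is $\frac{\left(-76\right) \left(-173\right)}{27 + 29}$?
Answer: $\frac{3287}{14} \approx 234.79$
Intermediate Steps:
$\frac{\left(-76\right) \left(-173\right)}{27 + 29} = \frac{13148}{56} = 13148 \cdot \frac{1}{56} = \frac{3287}{14}$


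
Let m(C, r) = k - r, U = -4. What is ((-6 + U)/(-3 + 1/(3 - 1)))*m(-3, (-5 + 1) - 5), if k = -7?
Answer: 8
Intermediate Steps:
m(C, r) = -7 - r
((-6 + U)/(-3 + 1/(3 - 1)))*m(-3, (-5 + 1) - 5) = ((-6 - 4)/(-3 + 1/(3 - 1)))*(-7 - ((-5 + 1) - 5)) = (-10/(-3 + 1/2))*(-7 - (-4 - 5)) = (-10/(-3 + 1/2))*(-7 - 1*(-9)) = (-10/(-5/2))*(-7 + 9) = -10*(-2/5)*2 = 4*2 = 8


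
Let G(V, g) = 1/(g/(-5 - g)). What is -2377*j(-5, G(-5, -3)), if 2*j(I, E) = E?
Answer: -2377/3 ≈ -792.33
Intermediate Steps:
G(V, g) = (-5 - g)/g
j(I, E) = E/2
-2377*j(-5, G(-5, -3)) = -2377*(-5 - 1*(-3))/(-3)/2 = -2377*(-(-5 + 3)/3)/2 = -2377*(-⅓*(-2))/2 = -2377*2/(2*3) = -2377*⅓ = -2377/3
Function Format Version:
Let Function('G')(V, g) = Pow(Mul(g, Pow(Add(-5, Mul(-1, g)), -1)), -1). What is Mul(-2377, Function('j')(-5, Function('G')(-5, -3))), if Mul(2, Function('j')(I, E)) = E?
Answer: Rational(-2377, 3) ≈ -792.33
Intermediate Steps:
Function('G')(V, g) = Mul(Pow(g, -1), Add(-5, Mul(-1, g)))
Function('j')(I, E) = Mul(Rational(1, 2), E)
Mul(-2377, Function('j')(-5, Function('G')(-5, -3))) = Mul(-2377, Mul(Rational(1, 2), Mul(Pow(-3, -1), Add(-5, Mul(-1, -3))))) = Mul(-2377, Mul(Rational(1, 2), Mul(Rational(-1, 3), Add(-5, 3)))) = Mul(-2377, Mul(Rational(1, 2), Mul(Rational(-1, 3), -2))) = Mul(-2377, Mul(Rational(1, 2), Rational(2, 3))) = Mul(-2377, Rational(1, 3)) = Rational(-2377, 3)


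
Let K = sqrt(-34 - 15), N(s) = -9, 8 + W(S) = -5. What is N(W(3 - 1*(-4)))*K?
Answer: -63*I ≈ -63.0*I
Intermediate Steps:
W(S) = -13 (W(S) = -8 - 5 = -13)
K = 7*I (K = sqrt(-49) = 7*I ≈ 7.0*I)
N(W(3 - 1*(-4)))*K = -63*I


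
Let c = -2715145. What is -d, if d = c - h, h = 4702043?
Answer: 7417188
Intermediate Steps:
d = -7417188 (d = -2715145 - 1*4702043 = -2715145 - 4702043 = -7417188)
-d = -1*(-7417188) = 7417188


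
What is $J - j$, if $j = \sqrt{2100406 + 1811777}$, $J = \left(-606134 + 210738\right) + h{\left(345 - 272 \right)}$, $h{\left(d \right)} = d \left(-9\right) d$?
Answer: $-443357 - 3 \sqrt{434687} \approx -4.4534 \cdot 10^{5}$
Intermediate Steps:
$h{\left(d \right)} = - 9 d^{2}$ ($h{\left(d \right)} = - 9 d d = - 9 d^{2}$)
$J = -443357$ ($J = \left(-606134 + 210738\right) - 9 \left(345 - 272\right)^{2} = -395396 - 9 \cdot 73^{2} = -395396 - 47961 = -443357$)
$j = 3 \sqrt{434687}$ ($j = \sqrt{3912183} = 3 \sqrt{434687} \approx 1977.9$)
$J - j = -443357 - 3 \sqrt{434687}$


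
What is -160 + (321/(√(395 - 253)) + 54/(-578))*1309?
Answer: -4799/17 + 420189*√142/142 ≈ 34979.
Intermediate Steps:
-160 + (321/(√(395 - 253)) + 54/(-578))*1309 = -160 + (321/(√142) + 54*(-1/578))*1309 = -160 + (321*(√142/142) - 27/289)*1309 = -160 + (321*√142/142 - 27/289)*1309 = -160 + (-27/289 + 321*√142/142)*1309 = -160 + (-2079/17 + 420189*√142/142) = -4799/17 + 420189*√142/142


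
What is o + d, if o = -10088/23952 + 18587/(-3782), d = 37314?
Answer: 105614374033/2830827 ≈ 37309.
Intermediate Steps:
o = -15104645/2830827 (o = -10088*1/23952 + 18587*(-1/3782) = -1261/2994 - 18587/3782 = -15104645/2830827 ≈ -5.3358)
o + d = -15104645/2830827 + 37314 = 105614374033/2830827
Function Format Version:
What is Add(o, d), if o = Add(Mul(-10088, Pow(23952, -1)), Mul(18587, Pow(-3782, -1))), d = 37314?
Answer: Rational(105614374033, 2830827) ≈ 37309.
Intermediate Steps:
o = Rational(-15104645, 2830827) (o = Add(Mul(-10088, Rational(1, 23952)), Mul(18587, Rational(-1, 3782))) = Add(Rational(-1261, 2994), Rational(-18587, 3782)) = Rational(-15104645, 2830827) ≈ -5.3358)
Add(o, d) = Add(Rational(-15104645, 2830827), 37314) = Rational(105614374033, 2830827)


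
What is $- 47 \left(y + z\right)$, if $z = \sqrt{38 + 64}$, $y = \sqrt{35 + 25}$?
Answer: $- 94 \sqrt{15} - 47 \sqrt{102} \approx -838.74$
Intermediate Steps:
$y = 2 \sqrt{15}$ ($y = \sqrt{60} = 2 \sqrt{15} \approx 7.746$)
$z = \sqrt{102} \approx 10.1$
$- 47 \left(y + z\right) = - 47 \left(2 \sqrt{15} + \sqrt{102}\right) = - 47 \left(\sqrt{102} + 2 \sqrt{15}\right) = - 94 \sqrt{15} - 47 \sqrt{102}$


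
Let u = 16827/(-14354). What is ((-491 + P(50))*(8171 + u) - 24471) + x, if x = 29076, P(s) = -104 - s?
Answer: -75572860845/14354 ≈ -5.2649e+6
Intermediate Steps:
u = -16827/14354 (u = 16827*(-1/14354) = -16827/14354 ≈ -1.1723)
((-491 + P(50))*(8171 + u) - 24471) + x = ((-491 + (-104 - 1*50))*(8171 - 16827/14354) - 24471) + 29076 = ((-491 + (-104 - 50))*(117269707/14354) - 24471) + 29076 = ((-491 - 154)*(117269707/14354) - 24471) + 29076 = (-645*117269707/14354 - 24471) + 29076 = (-75638961015/14354 - 24471) + 29076 = -75990217749/14354 + 29076 = -75572860845/14354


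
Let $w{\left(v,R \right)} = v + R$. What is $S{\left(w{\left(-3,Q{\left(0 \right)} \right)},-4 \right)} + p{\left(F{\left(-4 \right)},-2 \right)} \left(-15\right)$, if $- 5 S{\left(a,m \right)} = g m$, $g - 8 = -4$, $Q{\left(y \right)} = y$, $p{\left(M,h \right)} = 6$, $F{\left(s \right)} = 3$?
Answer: $- \frac{434}{5} \approx -86.8$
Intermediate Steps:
$g = 4$ ($g = 8 - 4 = 4$)
$w{\left(v,R \right)} = R + v$
$S{\left(a,m \right)} = - \frac{4 m}{5}$
$S{\left(w{\left(-3,Q{\left(0 \right)} \right)},-4 \right)} + p{\left(F{\left(-4 \right)},-2 \right)} \left(-15\right) = \left(- \frac{4}{5}\right) \left(-4\right) + 6 \left(-15\right) = \frac{16}{5} - 90 = - \frac{434}{5}$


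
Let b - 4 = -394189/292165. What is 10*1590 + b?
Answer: 4646197971/292165 ≈ 15903.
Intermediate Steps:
b = 774471/292165 (b = 4 - 394189/292165 = 774471/292165 ≈ 2.6508)
10*1590 + b = 10*1590 + 774471/292165 = 15900 + 774471/292165 = 4646197971/292165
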